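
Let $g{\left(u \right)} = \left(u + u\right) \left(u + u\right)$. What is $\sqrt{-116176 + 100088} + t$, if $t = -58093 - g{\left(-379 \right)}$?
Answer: $-632657 + 2 i \sqrt{4022} \approx -6.3266 \cdot 10^{5} + 126.84 i$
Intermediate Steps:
$g{\left(u \right)} = 4 u^{2}$ ($g{\left(u \right)} = 2 u 2 u = 4 u^{2}$)
$t = -632657$ ($t = -58093 - 4 \left(-379\right)^{2} = -58093 - 4 \cdot 143641 = -58093 - 574564 = -632657$)
$\sqrt{-116176 + 100088} + t = \sqrt{-116176 + 100088} - 632657 = \sqrt{-16088} - 632657 = 2 i \sqrt{4022} - 632657 = -632657 + 2 i \sqrt{4022}$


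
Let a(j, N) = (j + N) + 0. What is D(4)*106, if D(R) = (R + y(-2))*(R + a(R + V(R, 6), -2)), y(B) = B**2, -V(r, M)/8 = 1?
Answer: -1696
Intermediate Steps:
V(r, M) = -8 (V(r, M) = -8*1 = -8)
a(j, N) = N + j (a(j, N) = (N + j) + 0 = N + j)
D(R) = (-10 + 2*R)*(4 + R) (D(R) = (R + (-2)**2)*(R + (-2 + (R - 8))) = (R + 4)*(R + (-2 + (-8 + R))) = (4 + R)*(R + (-10 + R)) = (4 + R)*(-10 + 2*R) = (-10 + 2*R)*(4 + R))
D(4)*106 = (-40 - 2*4 + 2*4**2)*106 = (-40 - 8 + 2*16)*106 = (-40 - 8 + 32)*106 = -16*106 = -1696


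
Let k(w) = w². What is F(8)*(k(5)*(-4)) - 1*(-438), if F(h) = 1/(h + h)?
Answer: 1727/4 ≈ 431.75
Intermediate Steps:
F(h) = 1/(2*h)
F(8)*(k(5)*(-4)) - 1*(-438) = ((½)/8)*(5²*(-4)) - 1*(-438) = ((½)*(⅛))*(25*(-4)) + 438 = (1/16)*(-100) + 438 = -25/4 + 438 = 1727/4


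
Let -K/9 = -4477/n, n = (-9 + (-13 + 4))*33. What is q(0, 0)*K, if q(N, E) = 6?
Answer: -407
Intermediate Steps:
n = -594 (n = (-9 - 9)*33 = -18*33 = -594)
K = -407/6 (K = -(-40293)/(-594) = -(-40293)*(-1)/594 = -9*407/54 = -407/6 ≈ -67.833)
q(0, 0)*K = 6*(-407/6) = -407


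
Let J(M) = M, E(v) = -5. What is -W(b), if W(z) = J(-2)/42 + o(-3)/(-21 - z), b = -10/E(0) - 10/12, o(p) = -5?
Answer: -71/399 ≈ -0.17794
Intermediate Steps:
b = 7/6 (b = -10/(-5) - 10/12 = -10*(-1/5) - 10*1/12 = 2 - 5/6 = 7/6 ≈ 1.1667)
W(z) = -1/21 - 5/(-21 - z) (W(z) = -2/42 - 5/(-21 - z) = -2*1/42 - 5/(-21 - z) = -1/21 - 5/(-21 - z))
-W(b) = -(84 - 1*7/6)/(21*(21 + 7/6)) = -(84 - 7/6)/(21*133/6) = -6*497/(21*133*6) = -1*71/399 = -71/399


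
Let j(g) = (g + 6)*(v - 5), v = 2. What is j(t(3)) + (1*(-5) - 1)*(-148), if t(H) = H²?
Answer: 843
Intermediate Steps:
j(g) = -18 - 3*g (j(g) = (g + 6)*(2 - 5) = (6 + g)*(-3) = -18 - 3*g)
j(t(3)) + (1*(-5) - 1)*(-148) = (-18 - 3*3²) + (1*(-5) - 1)*(-148) = (-18 - 3*9) + (-5 - 1)*(-148) = (-18 - 27) - 6*(-148) = -45 + 888 = 843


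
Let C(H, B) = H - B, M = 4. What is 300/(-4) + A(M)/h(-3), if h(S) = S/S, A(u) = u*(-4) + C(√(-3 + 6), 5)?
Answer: -96 + √3 ≈ -94.268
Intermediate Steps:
A(u) = -5 + √3 - 4*u (A(u) = u*(-4) + (√(-3 + 6) - 1*5) = -4*u + (√3 - 5) = -4*u + (-5 + √3) = -5 + √3 - 4*u)
h(S) = 1
300/(-4) + A(M)/h(-3) = 300/(-4) + (-5 + √3 - 4*4)/1 = 300*(-¼) + (-5 + √3 - 16)*1 = -75 + (-21 + √3)*1 = -75 + (-21 + √3) = -96 + √3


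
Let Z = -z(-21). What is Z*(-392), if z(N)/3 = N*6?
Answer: -148176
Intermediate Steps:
z(N) = 18*N (z(N) = 3*(N*6) = 3*(6*N) = 18*N)
Z = 378 (Z = -18*(-21) = -1*(-378) = 378)
Z*(-392) = 378*(-392) = -148176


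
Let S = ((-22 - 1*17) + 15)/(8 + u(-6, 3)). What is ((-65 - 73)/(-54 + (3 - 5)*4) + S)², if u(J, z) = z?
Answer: 225/116281 ≈ 0.0019350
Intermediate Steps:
S = -24/11 (S = ((-22 - 1*17) + 15)/(8 + 3) = ((-22 - 17) + 15)/11 = (-39 + 15)*(1/11) = -24*1/11 = -24/11 ≈ -2.1818)
((-65 - 73)/(-54 + (3 - 5)*4) + S)² = ((-65 - 73)/(-54 + (3 - 5)*4) - 24/11)² = (-138/(-54 - 2*4) - 24/11)² = (-138/(-54 - 8) - 24/11)² = (-138/(-62) - 24/11)² = (-138*(-1/62) - 24/11)² = (69/31 - 24/11)² = (15/341)² = 225/116281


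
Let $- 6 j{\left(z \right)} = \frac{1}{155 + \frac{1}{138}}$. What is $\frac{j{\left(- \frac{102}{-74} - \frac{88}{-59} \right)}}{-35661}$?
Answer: $\frac{23}{762824451} \approx 3.0151 \cdot 10^{-8}$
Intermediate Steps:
$j{\left(z \right)} = - \frac{23}{21391}$ ($j{\left(z \right)} = - \frac{1}{6 \left(155 + \frac{1}{138}\right)} = - \frac{1}{6 \cdot \frac{21391}{138}} = \left(- \frac{1}{6}\right) \frac{138}{21391} = - \frac{23}{21391}$)
$\frac{j{\left(- \frac{102}{-74} - \frac{88}{-59} \right)}}{-35661} = - \frac{23}{21391 \left(-35661\right)} = \left(- \frac{23}{21391}\right) \left(- \frac{1}{35661}\right) = \frac{23}{762824451}$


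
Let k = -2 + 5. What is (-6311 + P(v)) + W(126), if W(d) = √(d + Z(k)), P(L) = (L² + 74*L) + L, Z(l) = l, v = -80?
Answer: -5911 + √129 ≈ -5899.6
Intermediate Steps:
k = 3
P(L) = L² + 75*L
W(d) = √(3 + d) (W(d) = √(d + 3) = √(3 + d))
(-6311 + P(v)) + W(126) = (-6311 - 80*(75 - 80)) + √(3 + 126) = (-6311 - 80*(-5)) + √129 = (-6311 + 400) + √129 = -5911 + √129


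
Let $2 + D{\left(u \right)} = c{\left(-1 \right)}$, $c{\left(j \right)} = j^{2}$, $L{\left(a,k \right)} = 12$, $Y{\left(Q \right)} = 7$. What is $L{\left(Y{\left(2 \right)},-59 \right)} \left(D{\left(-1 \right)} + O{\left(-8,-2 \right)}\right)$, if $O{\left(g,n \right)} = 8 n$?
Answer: $-204$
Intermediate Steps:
$D{\left(u \right)} = -1$ ($D{\left(u \right)} = -2 + \left(-1\right)^{2} = -2 + 1 = -1$)
$L{\left(Y{\left(2 \right)},-59 \right)} \left(D{\left(-1 \right)} + O{\left(-8,-2 \right)}\right) = 12 \left(-1 + 8 \left(-2\right)\right) = 12 \left(-1 - 16\right) = 12 \left(-17\right) = -204$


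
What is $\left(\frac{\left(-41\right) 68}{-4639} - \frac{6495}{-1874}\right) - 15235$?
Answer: $- \frac{132409904193}{8693486} \approx -15231.0$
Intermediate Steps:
$\left(\frac{\left(-41\right) 68}{-4639} - \frac{6495}{-1874}\right) - 15235 = \left(\left(-2788\right) \left(- \frac{1}{4639}\right) - - \frac{6495}{1874}\right) - 15235 = \left(\frac{2788}{4639} + \frac{6495}{1874}\right) - 15235 = \frac{35355017}{8693486} - 15235 = - \frac{132409904193}{8693486}$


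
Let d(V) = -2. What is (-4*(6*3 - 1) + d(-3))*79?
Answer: -5530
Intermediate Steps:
(-4*(6*3 - 1) + d(-3))*79 = (-4*(6*3 - 1) - 2)*79 = (-4*(18 - 1) - 2)*79 = (-4*17 - 2)*79 = (-68 - 2)*79 = -70*79 = -5530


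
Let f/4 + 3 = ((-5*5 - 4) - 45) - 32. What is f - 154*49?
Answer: -7982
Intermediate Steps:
f = -436 (f = -12 + 4*(((-5*5 - 4) - 45) - 32) = -12 + 4*(((-25 - 4) - 45) - 32) = -12 + 4*((-29 - 45) - 32) = -12 + 4*(-74 - 32) = -12 + 4*(-106) = -12 - 424 = -436)
f - 154*49 = -436 - 154*49 = -436 - 7546 = -7982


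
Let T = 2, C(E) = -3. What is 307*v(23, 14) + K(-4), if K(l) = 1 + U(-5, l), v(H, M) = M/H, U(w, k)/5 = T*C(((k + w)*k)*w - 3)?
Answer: 3631/23 ≈ 157.87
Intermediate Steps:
U(w, k) = -30 (U(w, k) = 5*(2*(-3)) = 5*(-6) = -30)
K(l) = -29 (K(l) = 1 - 30 = -29)
307*v(23, 14) + K(-4) = 307*(14/23) - 29 = 4298/23 - 29 = 3631/23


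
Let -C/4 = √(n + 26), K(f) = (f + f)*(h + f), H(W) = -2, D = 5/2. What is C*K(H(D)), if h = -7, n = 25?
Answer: -144*√51 ≈ -1028.4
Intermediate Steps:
D = 5/2 (D = 5*(½) = 5/2 ≈ 2.5000)
K(f) = 2*f*(-7 + f) (K(f) = (f + f)*(-7 + f) = (2*f)*(-7 + f) = 2*f*(-7 + f))
C = -4*√51 (C = -4*√(25 + 26) = -4*√51 ≈ -28.566)
C*K(H(D)) = (-4*√51)*(2*(-2)*(-7 - 2)) = (-4*√51)*(2*(-2)*(-9)) = -4*√51*36 = -144*√51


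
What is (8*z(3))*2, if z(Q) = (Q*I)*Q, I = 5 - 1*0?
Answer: 720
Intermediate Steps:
I = 5 (I = 5 + 0 = 5)
z(Q) = 5*Q² (z(Q) = (Q*5)*Q = (5*Q)*Q = 5*Q²)
(8*z(3))*2 = (8*(5*3²))*2 = (8*(5*9))*2 = (8*45)*2 = 360*2 = 720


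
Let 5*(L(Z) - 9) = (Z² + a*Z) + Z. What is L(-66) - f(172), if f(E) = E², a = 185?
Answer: -31159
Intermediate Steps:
L(Z) = 9 + Z²/5 + 186*Z/5 (L(Z) = 9 + ((Z² + 185*Z) + Z)/5 = 9 + (Z² + 186*Z)/5 = 9 + (Z²/5 + 186*Z/5) = 9 + Z²/5 + 186*Z/5)
L(-66) - f(172) = (9 + (⅕)*(-66)² + (186/5)*(-66)) - 1*172² = (9 + (⅕)*4356 - 12276/5) - 1*29584 = (9 + 4356/5 - 12276/5) - 29584 = -1575 - 29584 = -31159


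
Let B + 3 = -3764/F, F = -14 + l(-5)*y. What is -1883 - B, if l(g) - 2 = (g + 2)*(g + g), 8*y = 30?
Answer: -97758/53 ≈ -1844.5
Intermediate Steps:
y = 15/4 (y = (1/8)*30 = 15/4 ≈ 3.7500)
l(g) = 2 + 2*g*(2 + g) (l(g) = 2 + (g + 2)*(g + g) = 2 + (2 + g)*(2*g) = 2 + 2*g*(2 + g))
F = 106 (F = -14 + (2 + 2*(-5)**2 + 4*(-5))*(15/4) = -14 + (2 + 2*25 - 20)*(15/4) = -14 + (2 + 50 - 20)*(15/4) = -14 + 32*(15/4) = -14 + 120 = 106)
B = -2041/53 (B = -3 - 3764/106 = -3 - 3764*1/106 = -3 - 1882/53 = -2041/53 ≈ -38.509)
-1883 - B = -1883 - 1*(-2041/53) = -1883 + 2041/53 = -97758/53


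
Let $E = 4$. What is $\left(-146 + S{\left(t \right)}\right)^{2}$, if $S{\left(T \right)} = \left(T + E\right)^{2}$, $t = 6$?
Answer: $2116$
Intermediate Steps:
$S{\left(T \right)} = \left(4 + T\right)^{2}$ ($S{\left(T \right)} = \left(T + 4\right)^{2} = \left(4 + T\right)^{2}$)
$\left(-146 + S{\left(t \right)}\right)^{2} = \left(-146 + \left(4 + 6\right)^{2}\right)^{2} = \left(-146 + 10^{2}\right)^{2} = \left(-146 + 100\right)^{2} = \left(-46\right)^{2} = 2116$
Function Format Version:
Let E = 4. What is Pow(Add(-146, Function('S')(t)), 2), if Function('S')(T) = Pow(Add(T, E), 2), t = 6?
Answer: 2116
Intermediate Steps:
Function('S')(T) = Pow(Add(4, T), 2) (Function('S')(T) = Pow(Add(T, 4), 2) = Pow(Add(4, T), 2))
Pow(Add(-146, Function('S')(t)), 2) = Pow(Add(-146, Pow(Add(4, 6), 2)), 2) = Pow(Add(-146, Pow(10, 2)), 2) = Pow(Add(-146, 100), 2) = Pow(-46, 2) = 2116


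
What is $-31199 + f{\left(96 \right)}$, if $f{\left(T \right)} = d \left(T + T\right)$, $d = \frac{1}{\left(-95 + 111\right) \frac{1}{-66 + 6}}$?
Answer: $-31919$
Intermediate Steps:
$d = - \frac{15}{4}$ ($d = \frac{1}{16 \frac{1}{-60}} = \frac{1}{16 \left(- \frac{1}{60}\right)} = \frac{1}{- \frac{4}{15}} = - \frac{15}{4} \approx -3.75$)
$f{\left(T \right)} = - \frac{15 T}{2}$ ($f{\left(T \right)} = - \frac{15 \left(T + T\right)}{4} = - \frac{15 \cdot 2 T}{4} = - \frac{15 T}{2}$)
$-31199 + f{\left(96 \right)} = -31199 - 720 = -31919$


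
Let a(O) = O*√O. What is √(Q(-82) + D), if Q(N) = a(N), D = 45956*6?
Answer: √(275736 - 82*I*√82) ≈ 525.11 - 0.707*I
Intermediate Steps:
D = 275736
a(O) = O^(3/2)
Q(N) = N^(3/2)
√(Q(-82) + D) = √((-82)^(3/2) + 275736) = √(-82*I*√82 + 275736) = √(275736 - 82*I*√82)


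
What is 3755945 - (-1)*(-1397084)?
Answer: 2358861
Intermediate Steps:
3755945 - (-1)*(-1397084) = 3755945 - 1*1397084 = 3755945 - 1397084 = 2358861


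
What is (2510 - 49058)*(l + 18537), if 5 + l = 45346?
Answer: -2973393144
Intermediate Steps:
l = 45341 (l = -5 + 45346 = 45341)
(2510 - 49058)*(l + 18537) = (2510 - 49058)*(45341 + 18537) = -46548*63878 = -2973393144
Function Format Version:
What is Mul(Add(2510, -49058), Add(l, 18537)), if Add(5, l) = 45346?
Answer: -2973393144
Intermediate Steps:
l = 45341 (l = Add(-5, 45346) = 45341)
Mul(Add(2510, -49058), Add(l, 18537)) = Mul(Add(2510, -49058), Add(45341, 18537)) = Mul(-46548, 63878) = -2973393144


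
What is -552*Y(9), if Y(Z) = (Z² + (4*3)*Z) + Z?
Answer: -109296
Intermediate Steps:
Y(Z) = Z² + 13*Z (Y(Z) = (Z² + 12*Z) + Z = Z² + 13*Z)
-552*Y(9) = -4968*(13 + 9) = -4968*22 = -552*198 = -109296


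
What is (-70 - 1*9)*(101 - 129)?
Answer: 2212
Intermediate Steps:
(-70 - 1*9)*(101 - 129) = (-70 - 9)*(-28) = -79*(-28) = 2212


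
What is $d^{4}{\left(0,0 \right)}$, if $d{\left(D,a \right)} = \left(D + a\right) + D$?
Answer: $0$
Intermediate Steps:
$d{\left(D,a \right)} = a + 2 D$
$d^{4}{\left(0,0 \right)} = \left(0 + 2 \cdot 0\right)^{4} = \left(0 + 0\right)^{4} = 0^{4} = 0$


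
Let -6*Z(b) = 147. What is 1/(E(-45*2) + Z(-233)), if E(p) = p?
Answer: -2/229 ≈ -0.0087336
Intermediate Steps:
Z(b) = -49/2 (Z(b) = -1/6*147 = -49/2)
1/(E(-45*2) + Z(-233)) = 1/(-45*2 - 49/2) = 1/(-90 - 49/2) = 1/(-229/2) = -2/229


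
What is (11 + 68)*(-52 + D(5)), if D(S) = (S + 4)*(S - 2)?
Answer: -1975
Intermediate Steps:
D(S) = (-2 + S)*(4 + S) (D(S) = (4 + S)*(-2 + S) = (-2 + S)*(4 + S))
(11 + 68)*(-52 + D(5)) = (11 + 68)*(-52 + (-8 + 5² + 2*5)) = 79*(-52 + (-8 + 25 + 10)) = 79*(-52 + 27) = 79*(-25) = -1975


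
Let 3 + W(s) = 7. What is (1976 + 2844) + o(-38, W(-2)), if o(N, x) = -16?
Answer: 4804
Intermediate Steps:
W(s) = 4 (W(s) = -3 + 7 = 4)
(1976 + 2844) + o(-38, W(-2)) = (1976 + 2844) - 16 = 4820 - 16 = 4804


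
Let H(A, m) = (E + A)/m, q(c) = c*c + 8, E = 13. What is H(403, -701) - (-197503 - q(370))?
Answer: 234421695/701 ≈ 3.3441e+5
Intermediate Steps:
q(c) = 8 + c² (q(c) = c² + 8 = 8 + c²)
H(A, m) = (13 + A)/m
H(403, -701) - (-197503 - q(370)) = (13 + 403)/(-701) - (-197503 - (8 + 370²)) = -1/701*416 - (-197503 - (8 + 136900)) = -416/701 - (-197503 - 1*136908) = -416/701 - (-197503 - 136908) = -416/701 - 1*(-334411) = -416/701 + 334411 = 234421695/701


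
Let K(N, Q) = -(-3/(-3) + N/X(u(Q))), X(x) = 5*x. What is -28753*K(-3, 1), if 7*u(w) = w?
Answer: -460048/5 ≈ -92010.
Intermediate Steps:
u(w) = w/7
K(N, Q) = -1 - 7*N/(5*Q) (K(N, Q) = -(-3/(-3) + N/((5*(Q/7)))) = -(-3*(-1/3) + N/((5*Q/7))) = -(1 + N*(7/(5*Q))) = -(1 + 7*N/(5*Q)) = -1 - 7*N/(5*Q))
-28753*K(-3, 1) = -28753*(-1*1 - 7/5*(-3))/1 = -28753*(-1 + 21/5) = -28753*16/5 = -460048/5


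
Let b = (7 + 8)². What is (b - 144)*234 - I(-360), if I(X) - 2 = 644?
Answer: 18308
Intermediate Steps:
b = 225 (b = 15² = 225)
I(X) = 646 (I(X) = 2 + 644 = 646)
(b - 144)*234 - I(-360) = (225 - 144)*234 - 1*646 = 81*234 - 646 = 18954 - 646 = 18308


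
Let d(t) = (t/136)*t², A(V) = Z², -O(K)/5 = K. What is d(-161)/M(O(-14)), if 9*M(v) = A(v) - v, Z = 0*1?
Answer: 5365647/1360 ≈ 3945.3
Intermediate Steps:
O(K) = -5*K
Z = 0
A(V) = 0 (A(V) = 0² = 0)
M(v) = -v/9 (M(v) = (0 - v)/9 = (-v)/9 = -v/9)
d(t) = t³/136 (d(t) = (t*(1/136))*t² = (t/136)*t² = t³/136)
d(-161)/M(O(-14)) = ((1/136)*(-161)³)/((-(-5)*(-14)/9)) = ((1/136)*(-4173281))/((-⅑*70)) = -4173281/(136*(-70/9)) = -4173281/136*(-9/70) = 5365647/1360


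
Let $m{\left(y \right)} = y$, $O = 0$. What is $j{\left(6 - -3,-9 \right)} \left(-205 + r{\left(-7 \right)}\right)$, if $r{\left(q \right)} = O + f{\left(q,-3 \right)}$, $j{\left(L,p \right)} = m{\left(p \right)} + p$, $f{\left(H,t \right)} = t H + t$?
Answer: $3366$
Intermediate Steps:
$f{\left(H,t \right)} = t + H t$ ($f{\left(H,t \right)} = H t + t = t + H t$)
$j{\left(L,p \right)} = 2 p$ ($j{\left(L,p \right)} = p + p = 2 p$)
$r{\left(q \right)} = -3 - 3 q$ ($r{\left(q \right)} = 0 - 3 \left(1 + q\right) = 0 - \left(3 + 3 q\right) = -3 - 3 q$)
$j{\left(6 - -3,-9 \right)} \left(-205 + r{\left(-7 \right)}\right) = 2 \left(-9\right) \left(-205 - -18\right) = - 18 \left(-205 + \left(-3 + 21\right)\right) = - 18 \left(-205 + 18\right) = \left(-18\right) \left(-187\right) = 3366$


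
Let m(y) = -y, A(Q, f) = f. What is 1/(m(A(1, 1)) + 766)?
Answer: 1/765 ≈ 0.0013072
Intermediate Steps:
1/(m(A(1, 1)) + 766) = 1/(-1*1 + 766) = 1/(-1 + 766) = 1/765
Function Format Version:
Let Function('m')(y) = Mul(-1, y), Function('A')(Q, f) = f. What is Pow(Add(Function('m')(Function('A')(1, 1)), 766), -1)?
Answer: Rational(1, 765) ≈ 0.0013072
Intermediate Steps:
Pow(Add(Function('m')(Function('A')(1, 1)), 766), -1) = Pow(Add(Mul(-1, 1), 766), -1) = Pow(Add(-1, 766), -1) = Pow(765, -1) = Rational(1, 765)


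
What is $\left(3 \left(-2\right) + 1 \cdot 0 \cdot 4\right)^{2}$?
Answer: $36$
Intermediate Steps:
$\left(3 \left(-2\right) + 1 \cdot 0 \cdot 4\right)^{2} = \left(-6 + 0 \cdot 4\right)^{2} = \left(-6 + 0\right)^{2} = \left(-6\right)^{2} = 36$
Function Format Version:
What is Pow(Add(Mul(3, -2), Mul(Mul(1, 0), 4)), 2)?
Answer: 36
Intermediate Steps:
Pow(Add(Mul(3, -2), Mul(Mul(1, 0), 4)), 2) = Pow(Add(-6, Mul(0, 4)), 2) = Pow(Add(-6, 0), 2) = Pow(-6, 2) = 36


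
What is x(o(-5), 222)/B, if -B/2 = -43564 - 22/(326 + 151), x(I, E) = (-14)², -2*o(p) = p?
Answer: 23373/10390025 ≈ 0.0022496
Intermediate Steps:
o(p) = -p/2
x(I, E) = 196
B = 41560100/477 (B = -2*(-43564 - 22/(326 + 151)) = -2*(-43564 - 22/477) = -2*(-20780050/477) = 41560100/477 ≈ 87128.)
x(o(-5), 222)/B = 196/(41560100/477) = 196*(477/41560100) = 23373/10390025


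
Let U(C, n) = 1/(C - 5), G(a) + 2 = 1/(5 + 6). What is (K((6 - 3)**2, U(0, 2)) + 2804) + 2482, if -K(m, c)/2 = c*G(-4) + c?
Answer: 58142/11 ≈ 5285.6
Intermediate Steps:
G(a) = -21/11 (G(a) = -2 + 1/(5 + 6) = -2 + 1/11 = -21/11)
U(C, n) = 1/(-5 + C)
K(m, c) = 20*c/11 (K(m, c) = -2*(c*(-21/11) + c) = -2*(-21*c/11 + c) = -(-20)*c/11 = 20*c/11)
(K((6 - 3)**2, U(0, 2)) + 2804) + 2482 = (20/(11*(-5 + 0)) + 2804) + 2482 = ((20/11)/(-5) + 2804) + 2482 = ((20/11)*(-1/5) + 2804) + 2482 = (-4/11 + 2804) + 2482 = 30840/11 + 2482 = 58142/11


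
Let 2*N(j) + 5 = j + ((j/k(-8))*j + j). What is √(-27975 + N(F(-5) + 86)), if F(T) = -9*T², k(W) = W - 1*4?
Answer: I*√4164702/12 ≈ 170.06*I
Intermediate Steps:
k(W) = -4 + W (k(W) = W - 4 = -4 + W)
N(j) = -5/2 + j - j²/24 (N(j) = -5/2 + (j + ((j/(-4 - 8))*j + j))/2 = -5/2 + (j + ((j/(-12))*j + j))/2 = -5/2 + (j + ((j*(-1/12))*j + j))/2 = -5/2 + (j + ((-j/12)*j + j))/2 = -5/2 + (j + (-j²/12 + j))/2 = -5/2 + (j + (j - j²/12))/2 = -5/2 + (2*j - j²/12)/2 = -5/2 + (j - j²/24) = -5/2 + j - j²/24)
√(-27975 + N(F(-5) + 86)) = √(-27975 + (-5/2 + (-9*(-5)² + 86) - (-9*(-5)² + 86)²/24)) = √(-27975 + (-5/2 + (-9*25 + 86) - (-9*25 + 86)²/24)) = √(-27975 + (-5/2 + (-225 + 86) - (-225 + 86)²/24)) = √(-27975 + (-5/2 - 139 - 1/24*(-139)²)) = √(-27975 + (-5/2 - 139 - 1/24*19321)) = √(-27975 + (-5/2 - 139 - 19321/24)) = √(-27975 - 22717/24) = √(-694117/24) = I*√4164702/12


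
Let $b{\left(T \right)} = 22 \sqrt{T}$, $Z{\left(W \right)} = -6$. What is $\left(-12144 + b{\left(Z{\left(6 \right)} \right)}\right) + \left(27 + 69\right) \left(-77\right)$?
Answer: $-19536 + 22 i \sqrt{6} \approx -19536.0 + 53.889 i$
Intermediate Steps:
$\left(-12144 + b{\left(Z{\left(6 \right)} \right)}\right) + \left(27 + 69\right) \left(-77\right) = \left(-12144 + 22 \sqrt{-6}\right) + \left(27 + 69\right) \left(-77\right) = \left(-12144 + 22 i \sqrt{6}\right) + 96 \left(-77\right) = \left(-12144 + 22 i \sqrt{6}\right) - 7392 = -19536 + 22 i \sqrt{6}$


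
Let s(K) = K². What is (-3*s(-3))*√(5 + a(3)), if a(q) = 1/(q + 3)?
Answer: -9*√186/2 ≈ -61.372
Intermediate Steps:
a(q) = 1/(3 + q)
(-3*s(-3))*√(5 + a(3)) = (-3*(-3)²)*√(5 + 1/(3 + 3)) = (-3*9)*√(5 + 1/6) = -27*√(5 + ⅙) = -9*√186/2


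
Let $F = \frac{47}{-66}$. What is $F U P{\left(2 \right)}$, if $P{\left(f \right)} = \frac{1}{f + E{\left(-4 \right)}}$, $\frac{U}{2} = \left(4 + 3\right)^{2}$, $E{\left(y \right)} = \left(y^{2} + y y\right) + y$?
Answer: $- \frac{2303}{990} \approx -2.3263$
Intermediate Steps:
$F = - \frac{47}{66}$ ($F = 47 \left(- \frac{1}{66}\right) = - \frac{47}{66} \approx -0.71212$)
$E{\left(y \right)} = y + 2 y^{2}$ ($E{\left(y \right)} = \left(y^{2} + y^{2}\right) + y = 2 y^{2} + y = y + 2 y^{2}$)
$U = 98$ ($U = 2 \left(4 + 3\right)^{2} = 2 \cdot 7^{2} = 2 \cdot 49 = 98$)
$P{\left(f \right)} = \frac{1}{28 + f}$ ($P{\left(f \right)} = \frac{1}{f - 4 \left(1 + 2 \left(-4\right)\right)} = \frac{1}{f - 4 \left(1 - 8\right)} = \frac{1}{f - -28} = \frac{1}{f + 28} = \frac{1}{28 + f}$)
$F U P{\left(2 \right)} = \frac{\left(- \frac{47}{66}\right) 98}{28 + 2} = - \frac{2303}{33 \cdot 30} = \left(- \frac{2303}{33}\right) \frac{1}{30} = - \frac{2303}{990}$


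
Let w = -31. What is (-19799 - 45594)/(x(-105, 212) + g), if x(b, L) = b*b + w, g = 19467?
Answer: -65393/30461 ≈ -2.1468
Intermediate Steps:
x(b, L) = -31 + b**2 (x(b, L) = b*b - 31 = b**2 - 31 = -31 + b**2)
(-19799 - 45594)/(x(-105, 212) + g) = (-19799 - 45594)/((-31 + (-105)**2) + 19467) = -65393/((-31 + 11025) + 19467) = -65393/(10994 + 19467) = -65393/30461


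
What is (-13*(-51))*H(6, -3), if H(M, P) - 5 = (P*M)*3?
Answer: -32487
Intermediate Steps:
H(M, P) = 5 + 3*M*P (H(M, P) = 5 + (P*M)*3 = 5 + (M*P)*3 = 5 + 3*M*P)
(-13*(-51))*H(6, -3) = (-13*(-51))*(5 + 3*6*(-3)) = 663*(5 - 54) = 663*(-49) = -32487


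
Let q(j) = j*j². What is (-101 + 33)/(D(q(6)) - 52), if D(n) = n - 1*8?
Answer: -17/39 ≈ -0.43590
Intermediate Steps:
q(j) = j³
D(n) = -8 + n (D(n) = n - 8 = -8 + n)
(-101 + 33)/(D(q(6)) - 52) = (-101 + 33)/((-8 + 6³) - 52) = -68/((-8 + 216) - 52) = -68/(208 - 52) = -68/156 = -68*1/156 = -17/39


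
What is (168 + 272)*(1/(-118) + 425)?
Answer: 11032780/59 ≈ 1.8700e+5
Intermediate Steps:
(168 + 272)*(1/(-118) + 425) = 440*(-1/118 + 425) = 440*(50149/118) = 11032780/59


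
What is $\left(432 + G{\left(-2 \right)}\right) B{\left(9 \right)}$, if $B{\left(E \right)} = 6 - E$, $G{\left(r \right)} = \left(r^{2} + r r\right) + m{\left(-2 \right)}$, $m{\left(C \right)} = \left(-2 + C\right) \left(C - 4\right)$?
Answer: $-1392$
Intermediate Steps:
$m{\left(C \right)} = \left(-4 + C\right) \left(-2 + C\right)$ ($m{\left(C \right)} = \left(-2 + C\right) \left(-4 + C\right) = \left(-4 + C\right) \left(-2 + C\right)$)
$G{\left(r \right)} = 24 + 2 r^{2}$ ($G{\left(r \right)} = \left(r^{2} + r r\right) + \left(8 + \left(-2\right)^{2} - -12\right) = \left(r^{2} + r^{2}\right) + \left(8 + 4 + 12\right) = 2 r^{2} + 24 = 24 + 2 r^{2}$)
$\left(432 + G{\left(-2 \right)}\right) B{\left(9 \right)} = \left(432 + \left(24 + 2 \left(-2\right)^{2}\right)\right) \left(6 - 9\right) = \left(432 + \left(24 + 2 \cdot 4\right)\right) \left(6 - 9\right) = \left(432 + \left(24 + 8\right)\right) \left(-3\right) = \left(432 + 32\right) \left(-3\right) = 464 \left(-3\right) = -1392$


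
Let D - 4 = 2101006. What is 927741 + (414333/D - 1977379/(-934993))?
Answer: 1822486463253028589/1964429642930 ≈ 9.2774e+5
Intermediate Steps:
D = 2101010 (D = 4 + 2101006 = 2101010)
927741 + (414333/D - 1977379/(-934993)) = 927741 + (414333/2101010 - 1977379/(-934993)) = 927741 + (414333*(1/2101010) - 1977379*(-1/934993)) = 927741 + (414333/2101010 + 1977379/934993) = 927741 + 4541891507459/1964429642930 = 1822486463253028589/1964429642930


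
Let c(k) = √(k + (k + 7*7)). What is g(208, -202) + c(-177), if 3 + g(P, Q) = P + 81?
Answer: 286 + I*√305 ≈ 286.0 + 17.464*I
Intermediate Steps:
g(P, Q) = 78 + P (g(P, Q) = -3 + (P + 81) = -3 + (81 + P) = 78 + P)
c(k) = √(49 + 2*k) (c(k) = √(k + (k + 49)) = √(k + (49 + k)) = √(49 + 2*k))
g(208, -202) + c(-177) = (78 + 208) + √(49 + 2*(-177)) = 286 + √(49 - 354) = 286 + √(-305) = 286 + I*√305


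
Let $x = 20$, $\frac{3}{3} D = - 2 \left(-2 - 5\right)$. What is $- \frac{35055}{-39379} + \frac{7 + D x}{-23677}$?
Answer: $\frac{818695462}{932376583} \approx 0.87807$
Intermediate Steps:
$D = 14$ ($D = - 2 \left(-2 - 5\right) = \left(-2\right) \left(-7\right) = 14$)
$- \frac{35055}{-39379} + \frac{7 + D x}{-23677} = - \frac{35055}{-39379} + \frac{7 + 14 \cdot 20}{-23677} = \left(-35055\right) \left(- \frac{1}{39379}\right) + \left(7 + 280\right) \left(- \frac{1}{23677}\right) = \frac{35055}{39379} + 287 \left(- \frac{1}{23677}\right) = \frac{35055}{39379} - \frac{287}{23677} = \frac{818695462}{932376583}$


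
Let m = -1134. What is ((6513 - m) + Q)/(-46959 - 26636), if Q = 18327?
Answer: -25974/73595 ≈ -0.35293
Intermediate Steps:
((6513 - m) + Q)/(-46959 - 26636) = ((6513 - 1*(-1134)) + 18327)/(-46959 - 26636) = ((6513 + 1134) + 18327)/(-73595) = (7647 + 18327)*(-1/73595) = 25974*(-1/73595) = -25974/73595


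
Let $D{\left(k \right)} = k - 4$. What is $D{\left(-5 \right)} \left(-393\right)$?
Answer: $3537$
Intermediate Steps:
$D{\left(k \right)} = -4 + k$ ($D{\left(k \right)} = k - 4 = -4 + k$)
$D{\left(-5 \right)} \left(-393\right) = \left(-4 - 5\right) \left(-393\right) = \left(-9\right) \left(-393\right) = 3537$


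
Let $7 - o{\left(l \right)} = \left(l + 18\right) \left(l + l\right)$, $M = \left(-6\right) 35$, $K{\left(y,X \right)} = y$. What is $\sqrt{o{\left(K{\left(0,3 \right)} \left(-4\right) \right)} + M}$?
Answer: $i \sqrt{203} \approx 14.248 i$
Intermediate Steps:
$M = -210$
$o{\left(l \right)} = 7 - 2 l \left(18 + l\right)$ ($o{\left(l \right)} = 7 - \left(l + 18\right) \left(l + l\right) = 7 - \left(18 + l\right) 2 l = 7 - 2 l \left(18 + l\right)$)
$\sqrt{o{\left(K{\left(0,3 \right)} \left(-4\right) \right)} + M} = \sqrt{\left(7 - 36 \cdot 0 \left(-4\right) - 2 \left(0 \left(-4\right)\right)^{2}\right) - 210} = \sqrt{\left(7 - 0 - 2 \cdot 0^{2}\right) - 210} = \sqrt{\left(7 + 0 - 0\right) - 210} = \sqrt{\left(7 + 0 + 0\right) - 210} = \sqrt{7 - 210} = \sqrt{-203} = i \sqrt{203}$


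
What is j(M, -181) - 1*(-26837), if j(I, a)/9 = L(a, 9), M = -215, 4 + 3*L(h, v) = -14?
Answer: 26783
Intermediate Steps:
L(h, v) = -6 (L(h, v) = -4/3 + (⅓)*(-14) = -4/3 - 14/3 = -6)
j(I, a) = -54 (j(I, a) = 9*(-6) = -54)
j(M, -181) - 1*(-26837) = -54 - 1*(-26837) = -54 + 26837 = 26783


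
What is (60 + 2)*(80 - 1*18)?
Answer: 3844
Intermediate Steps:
(60 + 2)*(80 - 1*18) = 62*(80 - 18) = 62*62 = 3844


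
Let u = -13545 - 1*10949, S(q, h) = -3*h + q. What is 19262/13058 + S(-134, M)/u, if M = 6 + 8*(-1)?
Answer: 118368713/79960663 ≈ 1.4803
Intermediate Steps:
M = -2 (M = 6 - 8 = -2)
S(q, h) = q - 3*h
u = -24494 (u = -13545 - 10949 = -24494)
19262/13058 + S(-134, M)/u = 19262/13058 + (-134 - 3*(-2))/(-24494) = 19262*(1/13058) + (-134 + 6)*(-1/24494) = 9631/6529 - 128*(-1/24494) = 9631/6529 + 64/12247 = 118368713/79960663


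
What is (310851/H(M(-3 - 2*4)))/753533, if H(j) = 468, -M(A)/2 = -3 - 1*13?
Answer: 34539/39183716 ≈ 0.00088146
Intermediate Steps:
M(A) = 32 (M(A) = -2*(-3 - 1*13) = -2*(-3 - 13) = -2*(-16) = 32)
(310851/H(M(-3 - 2*4)))/753533 = (310851/468)/753533 = (310851*(1/468))*(1/753533) = (34539/52)*(1/753533) = 34539/39183716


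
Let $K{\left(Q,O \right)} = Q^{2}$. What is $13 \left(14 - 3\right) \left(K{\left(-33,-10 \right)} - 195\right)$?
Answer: $127842$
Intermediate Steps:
$13 \left(14 - 3\right) \left(K{\left(-33,-10 \right)} - 195\right) = 13 \left(14 - 3\right) \left(\left(-33\right)^{2} - 195\right) = 13 \cdot 11 \left(1089 - 195\right) = 143 \cdot 894 = 127842$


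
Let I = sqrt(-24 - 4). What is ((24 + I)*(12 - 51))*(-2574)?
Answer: 2409264 + 200772*I*sqrt(7) ≈ 2.4093e+6 + 5.3119e+5*I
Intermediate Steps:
I = 2*I*sqrt(7) (I = sqrt(-28) = 2*I*sqrt(7) ≈ 5.2915*I)
((24 + I)*(12 - 51))*(-2574) = ((24 + 2*I*sqrt(7))*(12 - 51))*(-2574) = ((24 + 2*I*sqrt(7))*(-39))*(-2574) = (-936 - 78*I*sqrt(7))*(-2574) = 2409264 + 200772*I*sqrt(7)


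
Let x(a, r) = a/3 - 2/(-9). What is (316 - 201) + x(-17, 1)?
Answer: 986/9 ≈ 109.56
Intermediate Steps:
x(a, r) = 2/9 + a/3 (x(a, r) = a*(⅓) - 2*(-⅑) = a/3 + 2/9 = 2/9 + a/3)
(316 - 201) + x(-17, 1) = (316 - 201) + (2/9 + (⅓)*(-17)) = 115 + (2/9 - 17/3) = 115 - 49/9 = 986/9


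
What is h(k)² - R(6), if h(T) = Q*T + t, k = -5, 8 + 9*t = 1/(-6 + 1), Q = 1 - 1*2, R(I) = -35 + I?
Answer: 92581/2025 ≈ 45.719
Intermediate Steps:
Q = -1 (Q = 1 - 2 = -1)
t = -41/45 (t = -8/9 + 1/(9*(-6 + 1)) = -8/9 + (⅑)/(-5) = -8/9 + (⅑)*(-⅕) = -8/9 - 1/45 = -41/45 ≈ -0.91111)
h(T) = -41/45 - T (h(T) = -T - 41/45 = -41/45 - T)
h(k)² - R(6) = (-41/45 - 1*(-5))² - (-35 + 6) = (-41/45 + 5)² - 1*(-29) = (184/45)² + 29 = 33856/2025 + 29 = 92581/2025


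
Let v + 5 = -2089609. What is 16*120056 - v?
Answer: 4010510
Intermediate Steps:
v = -2089614 (v = -5 - 2089609 = -2089614)
16*120056 - v = 16*120056 - 1*(-2089614) = 1920896 + 2089614 = 4010510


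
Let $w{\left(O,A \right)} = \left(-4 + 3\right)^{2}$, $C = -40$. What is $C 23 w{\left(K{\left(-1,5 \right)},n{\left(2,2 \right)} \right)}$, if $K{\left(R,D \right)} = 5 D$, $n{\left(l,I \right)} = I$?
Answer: $-920$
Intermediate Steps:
$w{\left(O,A \right)} = 1$ ($w{\left(O,A \right)} = \left(-1\right)^{2} = 1$)
$C 23 w{\left(K{\left(-1,5 \right)},n{\left(2,2 \right)} \right)} = \left(-40\right) 23 \cdot 1 = \left(-920\right) 1 = -920$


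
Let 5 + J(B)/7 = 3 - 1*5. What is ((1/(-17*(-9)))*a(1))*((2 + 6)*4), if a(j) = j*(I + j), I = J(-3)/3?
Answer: -1472/459 ≈ -3.2070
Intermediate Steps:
J(B) = -49 (J(B) = -35 + 7*(3 - 1*5) = -35 + 7*(3 - 5) = -35 + 7*(-2) = -35 - 14 = -49)
I = -49/3 ≈ -16.333
a(j) = j*(-49/3 + j)
((1/(-17*(-9)))*a(1))*((2 + 6)*4) = ((1/(-17*(-9)))*((⅓)*1*(-49 + 3*1)))*((2 + 6)*4) = ((-1/17*(-⅑))*((⅓)*1*(-49 + 3)))*(8*4) = (((⅓)*1*(-46))/153)*32 = ((1/153)*(-46/3))*32 = -46/459*32 = -1472/459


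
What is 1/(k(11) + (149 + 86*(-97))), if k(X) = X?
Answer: -1/8182 ≈ -0.00012222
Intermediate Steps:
1/(k(11) + (149 + 86*(-97))) = 1/(11 + (149 + 86*(-97))) = 1/(11 + (149 - 8342)) = 1/(11 - 8193) = 1/(-8182) = -1/8182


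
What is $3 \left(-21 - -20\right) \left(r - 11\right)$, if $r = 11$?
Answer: $0$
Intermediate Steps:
$3 \left(-21 - -20\right) \left(r - 11\right) = 3 \left(-21 - -20\right) \left(11 - 11\right) = 3 \left(-21 + 20\right) \left(11 - 11\right) = 3 \left(-1\right) 0 = \left(-3\right) 0 = 0$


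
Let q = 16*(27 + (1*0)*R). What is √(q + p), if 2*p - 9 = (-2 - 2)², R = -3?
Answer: √1778/2 ≈ 21.083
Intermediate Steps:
p = 25/2 (p = 9/2 + (-2 - 2)²/2 = 9/2 + (½)*(-4)² = 9/2 + (½)*16 = 9/2 + 8 = 25/2 ≈ 12.500)
q = 432 (q = 16*(27 + (1*0)*(-3)) = 16*(27 + 0*(-3)) = 16*(27 + 0) = 16*27 = 432)
√(q + p) = √(432 + 25/2) = √(889/2) = √1778/2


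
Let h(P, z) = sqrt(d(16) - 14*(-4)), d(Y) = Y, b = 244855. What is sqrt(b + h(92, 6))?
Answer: sqrt(244855 + 6*sqrt(2)) ≈ 494.84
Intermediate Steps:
h(P, z) = 6*sqrt(2) (h(P, z) = sqrt(16 - 14*(-4)) = sqrt(16 + 56) = sqrt(72) = 6*sqrt(2))
sqrt(b + h(92, 6)) = sqrt(244855 + 6*sqrt(2))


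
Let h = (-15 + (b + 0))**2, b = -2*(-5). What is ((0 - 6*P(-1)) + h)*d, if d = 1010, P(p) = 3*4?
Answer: -47470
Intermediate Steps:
P(p) = 12
b = 10
h = 25 (h = (-15 + (10 + 0))**2 = (-15 + 10)**2 = (-5)**2 = 25)
((0 - 6*P(-1)) + h)*d = ((0 - 6*12) + 25)*1010 = ((0 - 72) + 25)*1010 = (-72 + 25)*1010 = -47*1010 = -47470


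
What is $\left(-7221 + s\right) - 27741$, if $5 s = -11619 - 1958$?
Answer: $- \frac{188387}{5} \approx -37677.0$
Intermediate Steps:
$s = - \frac{13577}{5}$ ($s = \frac{-11619 - 1958}{5} = \frac{1}{5} \left(-13577\right) = - \frac{13577}{5} \approx -2715.4$)
$\left(-7221 + s\right) - 27741 = \left(-7221 - \frac{13577}{5}\right) - 27741 = - \frac{49682}{5} - 27741 = - \frac{188387}{5}$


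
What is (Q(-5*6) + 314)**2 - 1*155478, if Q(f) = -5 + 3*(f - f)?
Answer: -59997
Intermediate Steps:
Q(f) = -5 (Q(f) = -5 + 3*0 = -5 + 0 = -5)
(Q(-5*6) + 314)**2 - 1*155478 = (-5 + 314)**2 - 1*155478 = 309**2 - 155478 = 95481 - 155478 = -59997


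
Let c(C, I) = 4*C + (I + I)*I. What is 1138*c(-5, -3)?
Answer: -2276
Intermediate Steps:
c(C, I) = 2*I² + 4*C (c(C, I) = 4*C + (2*I)*I = 4*C + 2*I² = 2*I² + 4*C)
1138*c(-5, -3) = 1138*(2*(-3)² + 4*(-5)) = 1138*(2*9 - 20) = 1138*(18 - 20) = 1138*(-2) = -2276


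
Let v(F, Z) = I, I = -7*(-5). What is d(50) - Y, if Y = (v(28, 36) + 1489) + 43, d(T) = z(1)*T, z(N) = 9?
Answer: -1117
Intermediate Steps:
I = 35
v(F, Z) = 35
d(T) = 9*T
Y = 1567 (Y = (35 + 1489) + 43 = 1524 + 43 = 1567)
d(50) - Y = 9*50 - 1*1567 = 450 - 1567 = -1117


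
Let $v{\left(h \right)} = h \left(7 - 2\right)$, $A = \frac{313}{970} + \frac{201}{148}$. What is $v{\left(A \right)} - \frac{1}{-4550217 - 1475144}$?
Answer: $\frac{726941742923}{86500082516} \approx 8.4039$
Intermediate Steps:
$A = \frac{120647}{71780}$ ($A = 313 \cdot \frac{1}{970} + 201 \cdot \frac{1}{148} = \frac{313}{970} + \frac{201}{148} = \frac{120647}{71780} \approx 1.6808$)
$v{\left(h \right)} = 5 h$ ($v{\left(h \right)} = h 5 = 5 h$)
$v{\left(A \right)} - \frac{1}{-4550217 - 1475144} = 5 \cdot \frac{120647}{71780} - \frac{1}{-4550217 - 1475144} = \frac{120647}{14356} - \frac{1}{-6025361} = \frac{120647}{14356} - - \frac{1}{6025361} = \frac{120647}{14356} + \frac{1}{6025361} = \frac{726941742923}{86500082516}$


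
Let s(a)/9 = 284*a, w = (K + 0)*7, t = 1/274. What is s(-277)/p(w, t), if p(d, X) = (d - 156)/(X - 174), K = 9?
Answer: -5625745350/4247 ≈ -1.3246e+6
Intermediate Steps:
t = 1/274 ≈ 0.0036496
w = 63 (w = (9 + 0)*7 = 9*7 = 63)
s(a) = 2556*a (s(a) = 9*(284*a) = 2556*a)
p(d, X) = (-156 + d)/(-174 + X)
s(-277)/p(w, t) = (2556*(-277))/(((-156 + 63)/(-174 + 1/274))) = -708012/(-93/(-47675/274)) = -708012/((-274/47675*(-93))) = -708012/25482/47675 = -708012*47675/25482 = -5625745350/4247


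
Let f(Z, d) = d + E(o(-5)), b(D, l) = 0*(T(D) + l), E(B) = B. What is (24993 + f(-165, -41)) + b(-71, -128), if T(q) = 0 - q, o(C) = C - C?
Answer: 24952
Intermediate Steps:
o(C) = 0
T(q) = -q
b(D, l) = 0 (b(D, l) = 0*(-D + l) = 0*(l - D) = 0)
f(Z, d) = d (f(Z, d) = d + 0 = d)
(24993 + f(-165, -41)) + b(-71, -128) = (24993 - 41) + 0 = 24952 + 0 = 24952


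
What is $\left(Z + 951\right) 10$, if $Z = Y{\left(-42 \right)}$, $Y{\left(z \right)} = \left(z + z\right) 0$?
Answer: $9510$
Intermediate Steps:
$Y{\left(z \right)} = 0$ ($Y{\left(z \right)} = 2 z 0 = 0$)
$Z = 0$
$\left(Z + 951\right) 10 = \left(0 + 951\right) 10 = 951 \cdot 10 = 9510$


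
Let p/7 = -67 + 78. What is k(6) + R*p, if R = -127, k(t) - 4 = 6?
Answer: -9769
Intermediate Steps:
k(t) = 10 (k(t) = 4 + 6 = 10)
p = 77 (p = 7*(-67 + 78) = 7*11 = 77)
k(6) + R*p = 10 - 127*77 = 10 - 9779 = -9769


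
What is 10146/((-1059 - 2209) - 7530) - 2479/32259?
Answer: -177034028/174166341 ≈ -1.0165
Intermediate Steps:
10146/((-1059 - 2209) - 7530) - 2479/32259 = 10146/(-3268 - 7530) - 2479*1/32259 = 10146/(-10798) - 2479/32259 = 10146*(-1/10798) - 2479/32259 = -5073/5399 - 2479/32259 = -177034028/174166341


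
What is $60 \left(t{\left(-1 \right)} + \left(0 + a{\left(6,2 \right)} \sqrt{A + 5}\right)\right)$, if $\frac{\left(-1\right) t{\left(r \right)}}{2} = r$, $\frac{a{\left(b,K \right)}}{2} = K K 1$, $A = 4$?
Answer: $1560$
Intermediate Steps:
$a{\left(b,K \right)} = 2 K^{2}$ ($a{\left(b,K \right)} = 2 K K 1 = 2 K^{2} \cdot 1 = 2 K^{2}$)
$t{\left(r \right)} = - 2 r$
$60 \left(t{\left(-1 \right)} + \left(0 + a{\left(6,2 \right)} \sqrt{A + 5}\right)\right) = 60 \left(\left(-2\right) \left(-1\right) + \left(0 + 2 \cdot 2^{2} \sqrt{4 + 5}\right)\right) = 60 \left(2 + \left(0 + 2 \cdot 4 \sqrt{9}\right)\right) = 60 \left(2 + \left(0 + 8 \cdot 3\right)\right) = 60 \left(2 + \left(0 + 24\right)\right) = 60 \left(2 + 24\right) = 60 \cdot 26 = 1560$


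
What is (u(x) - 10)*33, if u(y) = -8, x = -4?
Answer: -594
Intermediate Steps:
(u(x) - 10)*33 = (-8 - 10)*33 = -18*33 = -594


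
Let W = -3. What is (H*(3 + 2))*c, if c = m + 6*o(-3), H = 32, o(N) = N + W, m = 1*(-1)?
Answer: -5920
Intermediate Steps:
m = -1
o(N) = -3 + N (o(N) = N - 3 = -3 + N)
c = -37 (c = -1 + 6*(-3 - 3) = -1 + 6*(-6) = -1 - 36 = -37)
(H*(3 + 2))*c = (32*(3 + 2))*(-37) = (32*5)*(-37) = 160*(-37) = -5920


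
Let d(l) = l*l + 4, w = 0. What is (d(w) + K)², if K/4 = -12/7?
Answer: 400/49 ≈ 8.1633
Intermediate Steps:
K = -48/7 (K = 4*(-12/7) = -48/7 ≈ -6.8571)
d(l) = 4 + l² (d(l) = l² + 4 = 4 + l²)
(d(w) + K)² = ((4 + 0²) - 48/7)² = ((4 + 0) - 48/7)² = (4 - 48/7)² = (-20/7)² = 400/49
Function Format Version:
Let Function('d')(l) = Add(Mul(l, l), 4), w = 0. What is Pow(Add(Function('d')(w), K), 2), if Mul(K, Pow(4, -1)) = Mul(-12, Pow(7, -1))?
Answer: Rational(400, 49) ≈ 8.1633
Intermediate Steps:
K = Rational(-48, 7) (K = Mul(4, Mul(-12, Pow(7, -1))) = Mul(4, Mul(-12, Rational(1, 7))) = Mul(4, Rational(-12, 7)) = Rational(-48, 7) ≈ -6.8571)
Function('d')(l) = Add(4, Pow(l, 2)) (Function('d')(l) = Add(Pow(l, 2), 4) = Add(4, Pow(l, 2)))
Pow(Add(Function('d')(w), K), 2) = Pow(Add(Add(4, Pow(0, 2)), Rational(-48, 7)), 2) = Pow(Add(Add(4, 0), Rational(-48, 7)), 2) = Pow(Add(4, Rational(-48, 7)), 2) = Pow(Rational(-20, 7), 2) = Rational(400, 49)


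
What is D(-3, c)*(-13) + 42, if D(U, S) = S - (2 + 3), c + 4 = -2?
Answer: 185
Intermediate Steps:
c = -6 (c = -4 - 2 = -6)
D(U, S) = -5 + S (D(U, S) = S - 1*5 = S - 5 = -5 + S)
D(-3, c)*(-13) + 42 = (-5 - 6)*(-13) + 42 = -11*(-13) + 42 = 143 + 42 = 185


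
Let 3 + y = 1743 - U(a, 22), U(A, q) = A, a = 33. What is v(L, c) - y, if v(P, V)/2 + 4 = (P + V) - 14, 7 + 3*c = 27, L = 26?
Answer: -5033/3 ≈ -1677.7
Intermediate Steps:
c = 20/3 (c = -7/3 + (⅓)*27 = -7/3 + 9 = 20/3 ≈ 6.6667)
y = 1707 (y = -3 + (1743 - 1*33) = -3 + (1743 - 33) = -3 + 1710 = 1707)
v(P, V) = -36 + 2*P + 2*V (v(P, V) = -8 + 2*((P + V) - 14) = -8 + 2*(-14 + P + V) = -8 + (-28 + 2*P + 2*V) = -36 + 2*P + 2*V)
v(L, c) - y = (-36 + 2*26 + 2*(20/3)) - 1*1707 = (-36 + 52 + 40/3) - 1707 = 88/3 - 1707 = -5033/3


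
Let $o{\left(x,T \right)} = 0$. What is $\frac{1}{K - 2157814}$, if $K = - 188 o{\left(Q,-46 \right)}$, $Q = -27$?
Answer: $- \frac{1}{2157814} \approx -4.6343 \cdot 10^{-7}$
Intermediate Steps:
$K = 0$ ($K = \left(-188\right) 0 = 0$)
$\frac{1}{K - 2157814} = \frac{1}{0 - 2157814} = \frac{1}{-2157814} = - \frac{1}{2157814}$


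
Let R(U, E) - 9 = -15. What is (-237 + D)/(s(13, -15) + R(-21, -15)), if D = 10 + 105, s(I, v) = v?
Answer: 122/21 ≈ 5.8095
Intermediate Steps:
D = 115
R(U, E) = -6 (R(U, E) = 9 - 15 = -6)
(-237 + D)/(s(13, -15) + R(-21, -15)) = (-237 + 115)/(-15 - 6) = -122/(-21) = -122*(-1/21) = 122/21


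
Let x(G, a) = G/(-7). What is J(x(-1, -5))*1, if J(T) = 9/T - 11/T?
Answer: -14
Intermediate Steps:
x(G, a) = -G/7 (x(G, a) = G*(-⅐) = -G/7)
J(T) = -2/T
J(x(-1, -5))*1 = -2/((-⅐*(-1)))*1 = -2/⅐*1 = -2*7*1 = -14*1 = -14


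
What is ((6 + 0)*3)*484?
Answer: 8712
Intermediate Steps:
((6 + 0)*3)*484 = (6*3)*484 = 18*484 = 8712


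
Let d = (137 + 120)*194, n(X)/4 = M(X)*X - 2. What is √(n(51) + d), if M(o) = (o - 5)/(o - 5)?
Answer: √50054 ≈ 223.73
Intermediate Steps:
M(o) = 1 (M(o) = (-5 + o)/(-5 + o) = 1)
n(X) = -8 + 4*X (n(X) = 4*(1*X - 2) = 4*(X - 2) = 4*(-2 + X) = -8 + 4*X)
d = 49858 (d = 257*194 = 49858)
√(n(51) + d) = √((-8 + 4*51) + 49858) = √((-8 + 204) + 49858) = √(196 + 49858) = √50054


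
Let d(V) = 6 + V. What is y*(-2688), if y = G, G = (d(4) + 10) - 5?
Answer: -40320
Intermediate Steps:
G = 15 (G = ((6 + 4) + 10) - 5 = (10 + 10) - 5 = 20 - 5 = 15)
y = 15
y*(-2688) = 15*(-2688) = -40320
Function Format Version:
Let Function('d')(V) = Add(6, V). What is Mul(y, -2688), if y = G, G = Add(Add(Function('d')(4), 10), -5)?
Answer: -40320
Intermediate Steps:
G = 15 (G = Add(Add(Add(6, 4), 10), -5) = Add(Add(10, 10), -5) = Add(20, -5) = 15)
y = 15
Mul(y, -2688) = Mul(15, -2688) = -40320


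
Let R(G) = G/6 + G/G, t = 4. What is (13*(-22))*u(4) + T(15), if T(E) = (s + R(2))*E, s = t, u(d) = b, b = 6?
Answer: -1636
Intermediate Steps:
u(d) = 6
s = 4
R(G) = 1 + G/6 (R(G) = G*(⅙) + 1 = G/6 + 1 = 1 + G/6)
T(E) = 16*E/3 (T(E) = (4 + (1 + (⅙)*2))*E = (4 + (1 + ⅓))*E = (4 + 4/3)*E = 16*E/3)
(13*(-22))*u(4) + T(15) = (13*(-22))*6 + (16/3)*15 = -286*6 + 80 = -1716 + 80 = -1636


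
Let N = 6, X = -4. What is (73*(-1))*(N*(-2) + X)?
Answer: 1168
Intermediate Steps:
(73*(-1))*(N*(-2) + X) = (73*(-1))*(6*(-2) - 4) = -73*(-12 - 4) = -73*(-16) = 1168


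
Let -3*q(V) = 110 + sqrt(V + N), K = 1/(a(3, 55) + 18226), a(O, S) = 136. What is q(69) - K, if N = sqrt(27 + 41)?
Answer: -2019823/55086 - sqrt(69 + 2*sqrt(17))/3 ≈ -39.596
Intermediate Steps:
N = 2*sqrt(17) (N = sqrt(68) = 2*sqrt(17) ≈ 8.2462)
K = 1/18362 (K = 1/(136 + 18226) = 1/18362 ≈ 5.4460e-5)
q(V) = -110/3 - sqrt(V + 2*sqrt(17))/3 (q(V) = -(110 + sqrt(V + 2*sqrt(17)))/3 = -110/3 - sqrt(V + 2*sqrt(17))/3)
q(69) - K = (-110/3 - sqrt(69 + 2*sqrt(17))/3) - 1*1/18362 = (-110/3 - sqrt(69 + 2*sqrt(17))/3) - 1/18362 = -2019823/55086 - sqrt(69 + 2*sqrt(17))/3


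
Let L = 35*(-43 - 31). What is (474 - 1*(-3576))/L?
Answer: -405/259 ≈ -1.5637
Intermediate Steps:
L = -2590 (L = 35*(-74) = -2590)
(474 - 1*(-3576))/L = (474 - 1*(-3576))/(-2590) = (474 + 3576)*(-1/2590) = 4050*(-1/2590) = -405/259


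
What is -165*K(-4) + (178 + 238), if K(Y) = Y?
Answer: 1076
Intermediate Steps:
-165*K(-4) + (178 + 238) = -165*(-4) + (178 + 238) = 660 + 416 = 1076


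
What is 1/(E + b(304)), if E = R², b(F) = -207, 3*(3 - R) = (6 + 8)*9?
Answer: 1/1314 ≈ 0.00076103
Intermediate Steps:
R = -39 (R = 3 - (6 + 8)*9/3 = 3 - 14*9/3 = 3 - ⅓*126 = 3 - 42 = -39)
E = 1521 (E = (-39)² = 1521)
1/(E + b(304)) = 1/(1521 - 207) = 1/1314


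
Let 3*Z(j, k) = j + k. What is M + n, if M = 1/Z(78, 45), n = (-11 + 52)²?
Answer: 68922/41 ≈ 1681.0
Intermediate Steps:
n = 1681 (n = 41² = 1681)
Z(j, k) = j/3 + k/3 (Z(j, k) = (j + k)/3 = j/3 + k/3)
M = 1/41 (M = 1/((⅓)*78 + (⅓)*45) = 1/(26 + 15) = 1/41 ≈ 0.024390)
M + n = 1/41 + 1681 = 68922/41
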